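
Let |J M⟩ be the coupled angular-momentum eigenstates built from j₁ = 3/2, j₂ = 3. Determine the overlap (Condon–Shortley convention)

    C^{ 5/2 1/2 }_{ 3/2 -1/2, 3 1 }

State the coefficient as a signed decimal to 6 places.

√[6·2!1!4!/8! · 1!2!4!2!3!2!] = √(288/35)
  +(−1)^1/∏(1,1,1,3,0,1)! = -1/6  (running -1/6)
  +(−1)^2/∏(2,0,0,2,1,2)! = 1/8  (running -1/24)
⟨..|..⟩ = √(288/35)·(-1/24) = -0.119523

-0.119523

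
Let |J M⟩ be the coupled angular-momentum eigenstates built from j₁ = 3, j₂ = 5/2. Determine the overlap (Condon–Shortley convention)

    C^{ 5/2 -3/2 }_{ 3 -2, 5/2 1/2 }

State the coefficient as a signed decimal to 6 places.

+0.267261  (= +√(1/14))

j₁+j₂−J=3  J+j₁−j₂=3  J−j₁+j₂=2  j₁+j₂+J+1=9
(j₁±m₁, j₂±m₂, J±M) = (1,5,3,2,1,4)
P² = 288/7
sum k=2..3:
  [2] +1/12 = 1/12
  [3] −1/24 = -1/24
S = 1/24
C² = P²·S² = 1/14 ; C = +0.267261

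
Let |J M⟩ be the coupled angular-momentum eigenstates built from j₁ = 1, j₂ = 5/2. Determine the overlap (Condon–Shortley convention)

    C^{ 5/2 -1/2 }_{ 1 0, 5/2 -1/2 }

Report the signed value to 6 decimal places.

j₁+j₂−J=1  J+j₁−j₂=1  J−j₁+j₂=4  j₁+j₂+J+1=7
(j₁±m₁, j₂±m₂, J±M) = (1,1,2,3,2,3)
P² = 144/35
sum k=0..1:
  [0] +1/4 = 1/4
  [1] −1/6 = -1/6
S = 1/12
C² = P²·S² = 1/35 ; C = +0.169031

+√(1/35) = +0.169031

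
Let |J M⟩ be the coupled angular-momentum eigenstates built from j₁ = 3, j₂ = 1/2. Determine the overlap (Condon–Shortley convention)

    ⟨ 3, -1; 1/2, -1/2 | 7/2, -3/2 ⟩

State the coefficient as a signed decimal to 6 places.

j₁+j₂−J=0  J+j₁−j₂=6  J−j₁+j₂=1  j₁+j₂+J+1=8
(j₁±m₁, j₂±m₂, J±M) = (2,4,0,1,2,5)
P² = 11520/7
sum k=0..0:
  [0] +1/48 = 1/48
S = 1/48
C² = P²·S² = 5/7 ; C = +0.845154

+√(5/7) ≈ +0.845154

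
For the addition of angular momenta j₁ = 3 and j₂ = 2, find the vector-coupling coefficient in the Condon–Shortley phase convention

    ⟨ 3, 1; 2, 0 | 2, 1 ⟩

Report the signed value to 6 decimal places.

−√(1/7) ≈ -0.377964

j₁+j₂−J=3  J+j₁−j₂=3  J−j₁+j₂=1  j₁+j₂+J+1=8
(j₁±m₁, j₂±m₂, J±M) = (4,2,2,2,3,1)
P² = 36/7
sum k=1..2:
  [1] −1/4 = -1/4
  [2] +1/12 = 1/12
S = -1/6
C² = P²·S² = 1/7 ; C = -0.377964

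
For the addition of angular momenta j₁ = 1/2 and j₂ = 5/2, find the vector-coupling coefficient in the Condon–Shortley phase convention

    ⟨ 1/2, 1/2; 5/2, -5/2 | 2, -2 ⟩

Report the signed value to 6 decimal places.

+0.912871

j₁+j₂−J=1  J+j₁−j₂=0  J−j₁+j₂=4  j₁+j₂+J+1=6
(j₁±m₁, j₂±m₂, J±M) = (1,0,0,5,0,4)
P² = 480
sum k=0..0:
  [0] +1/24 = 1/24
S = 1/24
C² = P²·S² = 5/6 ; C = +0.912871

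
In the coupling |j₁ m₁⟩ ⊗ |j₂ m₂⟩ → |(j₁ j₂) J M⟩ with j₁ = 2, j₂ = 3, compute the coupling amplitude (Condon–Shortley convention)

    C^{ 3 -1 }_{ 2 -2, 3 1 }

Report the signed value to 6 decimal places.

+0.632456

triangle: 2!×2!×4!/9! = 96/362880
(j±m)!: 0!×4!×4!×2!×2!×4! = 55296
prefactor² = (2J+1)×Δ×N² = 512/5
  k=2: +1/(2!×0!×2!×2!×0!×2!) = 1/16
Σ = 1/16  ⇒  CG² = 512/5×1/16² = 2/5
CG = +√(2/5) = +0.632456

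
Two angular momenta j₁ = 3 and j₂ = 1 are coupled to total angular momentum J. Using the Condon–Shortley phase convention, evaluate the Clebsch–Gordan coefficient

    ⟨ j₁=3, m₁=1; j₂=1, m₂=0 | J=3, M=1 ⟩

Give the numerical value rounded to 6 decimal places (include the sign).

√[7·1!5!1!/8! · 4!2!1!1!4!2!] = √(48)
  +(−1)^0/∏(0,1,2,1,3,0)! = 1/12  (running 1/12)
  +(−1)^1/∏(1,0,1,0,4,1)! = -1/24  (running 1/24)
⟨..|..⟩ = √(48)·(1/24) = +0.288675

+√(1/12) ≈ +0.288675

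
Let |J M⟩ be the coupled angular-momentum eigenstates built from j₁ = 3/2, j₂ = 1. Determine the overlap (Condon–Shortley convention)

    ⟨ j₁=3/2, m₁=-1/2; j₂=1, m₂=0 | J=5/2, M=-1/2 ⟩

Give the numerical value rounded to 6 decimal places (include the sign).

+0.774597

triangle: 0!×3!×2!/6! = 12/720
(j±m)!: 1!×2!×1!×1!×2!×3! = 24
prefactor² = (2J+1)×Δ×N² = 12/5
  k=0: +1/(0!×0!×2!×1!×1!×1!) = 1/2
Σ = 1/2  ⇒  CG² = 12/5×1/2² = 3/5
CG = +√(3/5) = +0.774597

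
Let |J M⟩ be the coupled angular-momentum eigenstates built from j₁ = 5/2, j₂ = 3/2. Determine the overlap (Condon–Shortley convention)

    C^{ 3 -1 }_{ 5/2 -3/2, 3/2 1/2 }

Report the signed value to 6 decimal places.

j₁+j₂−J=1  J+j₁−j₂=4  J−j₁+j₂=2  j₁+j₂+J+1=8
(j₁±m₁, j₂±m₂, J±M) = (1,4,2,1,2,4)
P² = 96/5
sum k=0..1:
  [0] +1/48 = 1/48
  [1] −1/6 = -1/6
S = -7/48
C² = P²·S² = 49/120 ; C = -0.639010

−√(49/120) = -0.639010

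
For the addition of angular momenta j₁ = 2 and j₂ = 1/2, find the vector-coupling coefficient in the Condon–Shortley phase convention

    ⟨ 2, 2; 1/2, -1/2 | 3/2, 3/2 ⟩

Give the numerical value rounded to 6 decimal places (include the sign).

+0.894427

j₁+j₂−J=1  J+j₁−j₂=3  J−j₁+j₂=0  j₁+j₂+J+1=5
(j₁±m₁, j₂±m₂, J±M) = (4,0,0,1,3,0)
P² = 144/5
sum k=0..0:
  [0] +1/6 = 1/6
S = 1/6
C² = P²·S² = 4/5 ; C = +0.894427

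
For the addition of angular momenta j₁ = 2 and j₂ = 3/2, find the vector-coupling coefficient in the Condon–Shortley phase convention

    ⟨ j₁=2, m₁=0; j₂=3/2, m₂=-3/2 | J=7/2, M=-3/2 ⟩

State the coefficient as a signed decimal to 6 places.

+0.534522

triangle: 0!*4!*3!/8! = 144/40320
(j±m)!: 2!*2!*0!*3!*2!*5! = 5760
prefactor² = (2J+1)*Δ*N² = 1152/7
  k=0: +1/(0!*0!*2!*0!*2!*3!) = 1/24
Σ = 1/24  ⇒  CG² = 1152/7*1/24² = 2/7
CG = +√(2/7) = +0.534522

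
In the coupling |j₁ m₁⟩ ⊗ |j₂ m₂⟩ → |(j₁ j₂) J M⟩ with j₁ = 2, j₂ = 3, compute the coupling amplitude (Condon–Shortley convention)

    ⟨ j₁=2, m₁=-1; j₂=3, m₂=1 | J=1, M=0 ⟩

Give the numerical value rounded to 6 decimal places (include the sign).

-0.478091  (= −√(8/35))

triangle: 4!·0!·2!/7! = 48/5040
(j±m)!: 1!·3!·4!·2!·1!·1! = 288
prefactor² = (2J+1)·Δ·N² = 288/35
  k=3: −1/(3!·1!·0!·1!·0!·1!) = -1/6
Σ = -1/6  ⇒  CG² = 288/35·(-1/6)² = 8/35
CG = −√(8/35) = -0.478091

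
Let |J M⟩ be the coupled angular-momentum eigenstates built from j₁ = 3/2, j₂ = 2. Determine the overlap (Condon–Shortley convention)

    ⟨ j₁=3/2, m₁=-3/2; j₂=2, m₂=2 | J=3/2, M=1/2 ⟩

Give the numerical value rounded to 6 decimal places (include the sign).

j₁+j₂−J=2  J+j₁−j₂=1  J−j₁+j₂=2  j₁+j₂+J+1=6
(j₁±m₁, j₂±m₂, J±M) = (0,3,4,0,2,1)
P² = 32/5
sum k=2..2:
  [2] +1/4 = 1/4
S = 1/4
C² = P²·S² = 2/5 ; C = +0.632456

+0.632456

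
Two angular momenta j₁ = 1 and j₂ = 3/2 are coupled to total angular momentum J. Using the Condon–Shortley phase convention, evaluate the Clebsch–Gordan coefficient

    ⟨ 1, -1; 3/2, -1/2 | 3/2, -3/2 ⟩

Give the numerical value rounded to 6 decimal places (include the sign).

j₁+j₂−J=1  J+j₁−j₂=1  J−j₁+j₂=2  j₁+j₂+J+1=5
(j₁±m₁, j₂±m₂, J±M) = (0,2,1,2,0,3)
P² = 8/5
sum k=1..1:
  [1] −1/2 = -1/2
S = -1/2
C² = P²·S² = 2/5 ; C = -0.632456

-0.632456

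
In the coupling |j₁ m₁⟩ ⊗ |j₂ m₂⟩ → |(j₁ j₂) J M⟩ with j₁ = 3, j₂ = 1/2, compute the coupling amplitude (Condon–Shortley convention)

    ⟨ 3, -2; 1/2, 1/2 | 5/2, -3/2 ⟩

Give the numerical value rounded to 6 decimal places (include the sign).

triangle: 1!×5!×0!/7! = 120/5040
(j±m)!: 1!×5!×1!×0!×1!×4! = 2880
prefactor² = (2J+1)×Δ×N² = 2880/7
  k=1: −1/(1!×0!×4!×0!×1!×0!) = -1/24
Σ = -1/24  ⇒  CG² = 2880/7×(-1/24)² = 5/7
CG = −√(5/7) = -0.845154

−√(5/7) = -0.845154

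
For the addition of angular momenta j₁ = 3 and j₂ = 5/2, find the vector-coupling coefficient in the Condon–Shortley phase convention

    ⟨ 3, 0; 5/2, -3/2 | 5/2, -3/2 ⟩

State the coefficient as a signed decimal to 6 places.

j₁+j₂−J=3  J+j₁−j₂=3  J−j₁+j₂=2  j₁+j₂+J+1=9
(j₁±m₁, j₂±m₂, J±M) = (3,3,1,4,1,4)
P² = 864/35
sum k=0..1:
  [0] +1/36 = 1/36
  [1] −1/8 = -1/8
S = -7/72
C² = P²·S² = 7/30 ; C = -0.483046

−√(7/30) ≈ -0.483046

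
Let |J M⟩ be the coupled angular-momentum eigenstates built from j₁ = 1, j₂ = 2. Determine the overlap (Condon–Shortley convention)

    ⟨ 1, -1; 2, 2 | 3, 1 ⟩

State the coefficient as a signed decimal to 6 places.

+√(1/15) = +0.258199

√[7·0!2!4!/7! · 0!2!4!0!4!2!] = √(768/5)
  +(−1)^0/∏(0,0,2,4,0,0)! = 1/48  (running 1/48)
⟨..|..⟩ = √(768/5)·(1/48) = +0.258199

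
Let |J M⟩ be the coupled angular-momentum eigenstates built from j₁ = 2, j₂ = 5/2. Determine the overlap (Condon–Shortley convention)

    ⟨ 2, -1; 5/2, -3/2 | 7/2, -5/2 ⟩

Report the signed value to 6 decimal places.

j₁+j₂−J=1  J+j₁−j₂=3  J−j₁+j₂=4  j₁+j₂+J+1=9
(j₁±m₁, j₂±m₂, J±M) = (1,3,1,4,1,6)
P² = 2304/7
sum k=0..1:
  [0] +1/36 = 1/36
  [1] −1/48 = -1/48
S = 1/144
C² = P²·S² = 1/63 ; C = +0.125988

+√(1/63) = +0.125988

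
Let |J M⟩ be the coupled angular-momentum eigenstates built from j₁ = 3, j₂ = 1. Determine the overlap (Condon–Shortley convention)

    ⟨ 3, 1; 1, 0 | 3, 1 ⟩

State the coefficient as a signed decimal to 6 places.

+√(1/12) = +0.288675

triangle: 1!*5!*1!/8! = 120/40320
(j±m)!: 4!*2!*1!*1!*4!*2! = 2304
prefactor² = (2J+1)*Δ*N² = 48
  k=0: +1/(0!*1!*2!*1!*3!*0!) = 1/12
  k=1: −1/(1!*0!*1!*0!*4!*1!) = -1/24
Σ = 1/24  ⇒  CG² = 48*1/24² = 1/12
CG = +√(1/12) = +0.288675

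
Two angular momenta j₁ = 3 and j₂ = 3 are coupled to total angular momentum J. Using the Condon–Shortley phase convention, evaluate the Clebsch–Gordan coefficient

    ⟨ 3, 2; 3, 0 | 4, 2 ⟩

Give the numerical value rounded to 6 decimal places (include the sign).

+0.139573  (= +√(3/154))

j₁+j₂−J=2  J+j₁−j₂=4  J−j₁+j₂=4  j₁+j₂+J+1=11
(j₁±m₁, j₂±m₂, J±M) = (5,1,3,3,6,2)
P² = 124416/77
sum k=0..1:
  [0] +1/72 = 1/72
  [1] −1/96 = -1/96
S = 1/288
C² = P²·S² = 3/154 ; C = +0.139573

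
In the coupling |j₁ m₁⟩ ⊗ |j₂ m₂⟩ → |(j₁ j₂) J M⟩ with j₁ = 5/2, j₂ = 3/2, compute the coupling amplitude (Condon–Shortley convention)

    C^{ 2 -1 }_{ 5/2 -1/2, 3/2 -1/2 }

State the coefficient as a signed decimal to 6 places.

-0.545545

√[5·2!3!1!/7! · 2!3!1!2!1!3!] = √(12/7)
  +(−1)^0/∏(0,2,3,1,0,0)! = 1/12  (running 1/12)
  +(−1)^1/∏(1,1,2,0,1,1)! = -1/2  (running -5/12)
⟨..|..⟩ = √(12/7)·(-5/12) = -0.545545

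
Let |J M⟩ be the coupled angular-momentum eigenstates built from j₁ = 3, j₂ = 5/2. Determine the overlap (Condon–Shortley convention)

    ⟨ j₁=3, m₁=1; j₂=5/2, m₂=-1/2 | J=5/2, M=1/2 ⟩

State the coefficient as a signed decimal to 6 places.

√[6·3!3!2!/9! · 4!2!2!3!3!2!] = √(288/35)
  +(−1)^0/∏(0,3,2,2,1,0)! = 1/24  (running 1/24)
  +(−1)^1/∏(1,2,1,1,2,1)! = -1/4  (running -5/24)
  +(−1)^2/∏(2,1,0,0,3,2)! = 1/24  (running -1/6)
⟨..|..⟩ = √(288/35)·(-1/6) = -0.478091

-0.478091  (= −√(8/35))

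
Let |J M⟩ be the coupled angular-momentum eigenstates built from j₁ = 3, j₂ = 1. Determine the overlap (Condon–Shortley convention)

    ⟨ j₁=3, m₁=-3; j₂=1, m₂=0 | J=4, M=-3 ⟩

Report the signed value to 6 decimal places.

+0.500000

√[9·0!6!2!/9! · 0!6!1!1!1!7!] = √(129600)
  +(−1)^0/∏(0,0,6,1,0,1)! = 1/720  (running 1/720)
⟨..|..⟩ = √(129600)·(1/720) = +0.500000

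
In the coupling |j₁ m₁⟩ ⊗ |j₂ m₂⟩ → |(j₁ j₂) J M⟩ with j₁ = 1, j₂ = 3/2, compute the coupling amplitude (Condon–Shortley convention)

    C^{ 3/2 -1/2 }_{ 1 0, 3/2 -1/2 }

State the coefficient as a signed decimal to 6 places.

+√(1/15) = +0.258199

√[4·1!1!2!/5! · 1!1!1!2!1!2!] = √(4/15)
  +(−1)^0/∏(0,1,1,1,0,1)! = 1  (running 1)
  +(−1)^1/∏(1,0,0,0,1,2)! = -1/2  (running 1/2)
⟨..|..⟩ = √(4/15)·(1/2) = +0.258199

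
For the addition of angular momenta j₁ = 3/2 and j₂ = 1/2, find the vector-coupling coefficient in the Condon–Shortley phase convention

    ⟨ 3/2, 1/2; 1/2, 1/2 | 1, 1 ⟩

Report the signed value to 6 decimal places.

triangle: 1!·2!·0!/4! = 2/24
(j±m)!: 2!·1!·1!·0!·2!·0! = 4
prefactor² = (2J+1)·Δ·N² = 1
  k=1: −1/(1!·0!·0!·0!·2!·0!) = -1/2
Σ = -1/2  ⇒  CG² = 1·(-1/2)² = 1/4
CG = −√(1/4) = -0.500000

−√(1/4) ≈ -0.500000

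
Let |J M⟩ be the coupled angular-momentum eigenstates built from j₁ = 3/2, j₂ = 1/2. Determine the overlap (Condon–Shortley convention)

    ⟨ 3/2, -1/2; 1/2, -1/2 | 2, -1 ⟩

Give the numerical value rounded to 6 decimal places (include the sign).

+√(3/4) = +0.866025

j₁+j₂−J=0  J+j₁−j₂=3  J−j₁+j₂=1  j₁+j₂+J+1=5
(j₁±m₁, j₂±m₂, J±M) = (1,2,0,1,1,3)
P² = 3
sum k=0..0:
  [0] +1/2 = 1/2
S = 1/2
C² = P²·S² = 3/4 ; C = +0.866025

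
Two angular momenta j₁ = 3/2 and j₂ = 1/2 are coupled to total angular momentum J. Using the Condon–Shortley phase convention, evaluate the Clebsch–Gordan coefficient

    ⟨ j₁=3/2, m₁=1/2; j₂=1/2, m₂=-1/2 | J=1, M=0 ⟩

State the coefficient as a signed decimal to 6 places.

+0.707107

triangle: 1!×2!×0!/4! = 2/24
(j±m)!: 2!×1!×0!×1!×1!×1! = 2
prefactor² = (2J+1)×Δ×N² = 1/2
  k=0: +1/(0!×1!×1!×0!×1!×0!) = 1
Σ = 1  ⇒  CG² = 1/2×1² = 1/2
CG = +√(1/2) = +0.707107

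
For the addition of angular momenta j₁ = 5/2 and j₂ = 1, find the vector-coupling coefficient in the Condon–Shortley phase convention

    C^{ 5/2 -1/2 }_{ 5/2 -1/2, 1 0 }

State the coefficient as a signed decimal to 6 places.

j₁+j₂−J=1  J+j₁−j₂=4  J−j₁+j₂=1  j₁+j₂+J+1=7
(j₁±m₁, j₂±m₂, J±M) = (2,3,1,1,2,3)
P² = 144/35
sum k=0..1:
  [0] +1/6 = 1/6
  [1] −1/4 = -1/4
S = -1/12
C² = P²·S² = 1/35 ; C = -0.169031

−√(1/35) ≈ -0.169031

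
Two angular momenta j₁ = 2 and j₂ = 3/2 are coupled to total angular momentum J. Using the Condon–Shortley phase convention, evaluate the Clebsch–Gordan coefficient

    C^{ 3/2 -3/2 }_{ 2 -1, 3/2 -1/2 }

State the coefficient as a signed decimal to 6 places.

−√(2/5) = -0.632456

triangle: 2!*2!*1!/6! = 4/720
(j±m)!: 1!*3!*1!*2!*0!*3! = 72
prefactor² = (2J+1)*Δ*N² = 8/5
  k=1: −1/(1!*1!*2!*0!*0!*1!) = -1/2
Σ = -1/2  ⇒  CG² = 8/5*(-1/2)² = 2/5
CG = −√(2/5) = -0.632456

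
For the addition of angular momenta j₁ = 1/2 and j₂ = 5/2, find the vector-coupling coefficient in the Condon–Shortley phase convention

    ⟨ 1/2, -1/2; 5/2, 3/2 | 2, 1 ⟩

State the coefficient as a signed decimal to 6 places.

-0.816497

√[5·1!0!4!/6! · 0!1!4!1!3!1!] = √(24)
  +(−1)^1/∏(1,0,0,3,0,1)! = -1/6  (running -1/6)
⟨..|..⟩ = √(24)·(-1/6) = -0.816497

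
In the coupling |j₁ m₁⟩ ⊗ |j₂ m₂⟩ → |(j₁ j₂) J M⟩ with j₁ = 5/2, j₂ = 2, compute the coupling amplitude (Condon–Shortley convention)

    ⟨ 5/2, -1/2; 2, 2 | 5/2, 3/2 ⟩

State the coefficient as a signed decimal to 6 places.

+√(27/70) = +0.621059

√[6·2!3!2!/8! · 2!3!4!0!4!1!] = √(864/35)
  +(−1)^2/∏(2,0,1,2,2,0)! = 1/8  (running 1/8)
⟨..|..⟩ = √(864/35)·(1/8) = +0.621059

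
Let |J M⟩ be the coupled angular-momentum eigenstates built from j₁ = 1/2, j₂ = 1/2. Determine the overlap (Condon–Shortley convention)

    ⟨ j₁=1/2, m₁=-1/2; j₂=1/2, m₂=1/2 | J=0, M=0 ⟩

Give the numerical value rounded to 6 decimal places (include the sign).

-0.707107

√[1·1!0!0!/2! · 0!1!1!0!0!0!] = √(1/2)
  +(−1)^1/∏(1,0,0,0,0,0)! = -1  (running -1)
⟨..|..⟩ = √(1/2)·(-1) = -0.707107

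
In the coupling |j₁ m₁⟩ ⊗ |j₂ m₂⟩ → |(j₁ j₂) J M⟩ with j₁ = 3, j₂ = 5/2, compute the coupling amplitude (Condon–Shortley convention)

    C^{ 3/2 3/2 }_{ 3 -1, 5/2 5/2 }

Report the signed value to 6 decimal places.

+0.267261  (= +√(1/14))

triangle: 4!*2!*1!/8! = 48/40320
(j±m)!: 2!*4!*5!*0!*3!*0! = 34560
prefactor² = (2J+1)*Δ*N² = 1152/7
  k=4: +1/(4!*0!*0!*1!*2!*0!) = 1/48
Σ = 1/48  ⇒  CG² = 1152/7*1/48² = 1/14
CG = +√(1/14) = +0.267261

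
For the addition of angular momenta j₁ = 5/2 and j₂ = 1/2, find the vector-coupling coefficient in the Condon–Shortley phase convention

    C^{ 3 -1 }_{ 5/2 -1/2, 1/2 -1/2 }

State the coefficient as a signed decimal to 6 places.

+√(2/3) = +0.816497

j₁+j₂−J=0  J+j₁−j₂=5  J−j₁+j₂=1  j₁+j₂+J+1=7
(j₁±m₁, j₂±m₂, J±M) = (2,3,0,1,2,4)
P² = 96
sum k=0..0:
  [0] +1/12 = 1/12
S = 1/12
C² = P²·S² = 2/3 ; C = +0.816497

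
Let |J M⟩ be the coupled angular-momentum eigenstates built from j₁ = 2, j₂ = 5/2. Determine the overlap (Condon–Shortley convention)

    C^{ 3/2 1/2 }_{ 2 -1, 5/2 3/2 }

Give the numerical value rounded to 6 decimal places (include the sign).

+√(2/105) ≈ +0.138013

√[4·3!1!2!/7! · 1!3!4!1!2!1!] = √(96/35)
  +(−1)^2/∏(2,1,1,2,0,0)! = 1/4  (running 1/4)
  +(−1)^3/∏(3,0,0,1,1,1)! = -1/6  (running 1/12)
⟨..|..⟩ = √(96/35)·(1/12) = +0.138013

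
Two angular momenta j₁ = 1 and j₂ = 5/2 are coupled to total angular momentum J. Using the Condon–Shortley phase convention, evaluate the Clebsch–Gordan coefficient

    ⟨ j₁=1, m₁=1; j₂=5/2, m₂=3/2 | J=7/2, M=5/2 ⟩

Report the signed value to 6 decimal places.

+0.845154

j₁+j₂−J=0  J+j₁−j₂=2  J−j₁+j₂=5  j₁+j₂+J+1=8
(j₁±m₁, j₂±m₂, J±M) = (2,0,4,1,6,1)
P² = 11520/7
sum k=0..0:
  [0] +1/48 = 1/48
S = 1/48
C² = P²·S² = 5/7 ; C = +0.845154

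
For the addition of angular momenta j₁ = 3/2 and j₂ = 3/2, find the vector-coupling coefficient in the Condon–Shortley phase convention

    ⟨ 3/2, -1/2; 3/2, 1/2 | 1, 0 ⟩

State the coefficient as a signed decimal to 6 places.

−√(1/20) ≈ -0.223607

j₁+j₂−J=2  J+j₁−j₂=1  J−j₁+j₂=1  j₁+j₂+J+1=5
(j₁±m₁, j₂±m₂, J±M) = (1,2,2,1,1,1)
P² = 1/5
sum k=1..2:
  [1] −1/1 = -1
  [2] +1/2 = 1/2
S = -1/2
C² = P²·S² = 1/20 ; C = -0.223607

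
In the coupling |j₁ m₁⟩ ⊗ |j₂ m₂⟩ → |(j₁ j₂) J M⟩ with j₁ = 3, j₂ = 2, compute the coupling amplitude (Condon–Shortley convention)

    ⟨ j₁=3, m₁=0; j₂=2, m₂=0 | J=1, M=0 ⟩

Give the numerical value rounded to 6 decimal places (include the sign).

triangle: 4!*2!*0!/7! = 48/5040
(j±m)!: 3!*3!*2!*2!*1!*1! = 144
prefactor² = (2J+1)*Δ*N² = 144/35
  k=2: +1/(2!*2!*1!*0!*1!*0!) = 1/4
Σ = 1/4  ⇒  CG² = 144/35*1/4² = 9/35
CG = +√(9/35) = +0.507093

+0.507093  (= +√(9/35))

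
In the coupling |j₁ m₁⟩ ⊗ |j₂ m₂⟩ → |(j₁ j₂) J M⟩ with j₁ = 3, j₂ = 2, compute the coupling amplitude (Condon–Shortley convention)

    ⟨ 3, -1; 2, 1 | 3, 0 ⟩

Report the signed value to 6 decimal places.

triangle: 2!×4!×2!/9! = 96/362880
(j±m)!: 2!×4!×3!×1!×3!×3! = 10368
prefactor² = (2J+1)×Δ×N² = 96/5
  k=1: −1/(1!×1!×3!×2!×1!×0!) = -1/12
  k=2: +1/(2!×0!×2!×1!×2!×1!) = 1/8
Σ = 1/24  ⇒  CG² = 96/5×1/24² = 1/30
CG = +√(1/30) = +0.182574

+√(1/30) = +0.182574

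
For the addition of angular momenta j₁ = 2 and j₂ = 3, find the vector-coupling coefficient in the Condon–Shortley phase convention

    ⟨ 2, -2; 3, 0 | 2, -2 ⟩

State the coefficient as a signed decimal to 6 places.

j₁+j₂−J=3  J+j₁−j₂=1  J−j₁+j₂=3  j₁+j₂+J+1=8
(j₁±m₁, j₂±m₂, J±M) = (0,4,3,3,0,4)
P² = 648/7
sum k=3..3:
  [3] −1/36 = -1/36
S = -1/36
C² = P²·S² = 1/14 ; C = -0.267261

−√(1/14) ≈ -0.267261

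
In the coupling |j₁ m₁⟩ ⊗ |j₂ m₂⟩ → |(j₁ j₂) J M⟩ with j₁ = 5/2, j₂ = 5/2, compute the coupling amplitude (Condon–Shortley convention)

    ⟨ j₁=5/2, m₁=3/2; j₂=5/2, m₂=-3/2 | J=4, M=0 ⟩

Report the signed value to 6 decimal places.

j₁+j₂−J=1  J+j₁−j₂=4  J−j₁+j₂=4  j₁+j₂+J+1=10
(j₁±m₁, j₂±m₂, J±M) = (4,1,1,4,4,4)
P² = 82944/175
sum k=0..1:
  [0] +1/36 = 1/36
  [1] −1/576 = -1/576
S = 5/192
C² = P²·S² = 9/28 ; C = +0.566947

+√(9/28) = +0.566947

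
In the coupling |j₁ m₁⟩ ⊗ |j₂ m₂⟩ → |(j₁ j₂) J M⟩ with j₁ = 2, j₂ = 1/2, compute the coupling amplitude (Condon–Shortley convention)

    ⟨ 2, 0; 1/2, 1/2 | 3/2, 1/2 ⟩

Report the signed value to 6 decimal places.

-0.632456  (= −√(2/5))

triangle: 1!×3!×0!/5! = 6/120
(j±m)!: 2!×2!×1!×0!×2!×1! = 8
prefactor² = (2J+1)×Δ×N² = 8/5
  k=1: −1/(1!×0!×1!×0!×2!×0!) = -1/2
Σ = -1/2  ⇒  CG² = 8/5×(-1/2)² = 2/5
CG = −√(2/5) = -0.632456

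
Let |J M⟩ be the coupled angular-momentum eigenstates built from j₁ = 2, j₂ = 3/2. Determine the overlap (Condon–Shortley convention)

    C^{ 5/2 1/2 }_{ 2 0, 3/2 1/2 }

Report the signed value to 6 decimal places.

√[6·1!3!2!/7! · 2!2!2!1!3!2!] = √(48/35)
  +(−1)^0/∏(0,1,2,2,1,0)! = 1/4  (running 1/4)
  +(−1)^1/∏(1,0,1,1,2,1)! = -1/2  (running -1/4)
⟨..|..⟩ = √(48/35)·(-1/4) = -0.292770

−√(3/35) = -0.292770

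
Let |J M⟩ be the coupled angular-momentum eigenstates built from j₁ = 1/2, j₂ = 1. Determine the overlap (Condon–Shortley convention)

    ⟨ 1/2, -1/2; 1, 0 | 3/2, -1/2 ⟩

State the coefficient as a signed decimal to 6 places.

√[4·0!1!2!/4! · 0!1!1!1!1!2!] = √(2/3)
  +(−1)^0/∏(0,0,1,1,0,1)! = 1  (running 1)
⟨..|..⟩ = √(2/3)·(1) = +0.816497

+0.816497  (= +√(2/3))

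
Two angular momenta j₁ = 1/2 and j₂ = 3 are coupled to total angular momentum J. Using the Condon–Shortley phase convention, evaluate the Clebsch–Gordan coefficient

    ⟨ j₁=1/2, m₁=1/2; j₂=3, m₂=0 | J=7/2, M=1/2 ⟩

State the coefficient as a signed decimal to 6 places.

+0.755929

√[8·0!1!6!/8! · 1!0!3!3!4!3!] = √(5184/7)
  +(−1)^0/∏(0,0,0,3,1,3)! = 1/36  (running 1/36)
⟨..|..⟩ = √(5184/7)·(1/36) = +0.755929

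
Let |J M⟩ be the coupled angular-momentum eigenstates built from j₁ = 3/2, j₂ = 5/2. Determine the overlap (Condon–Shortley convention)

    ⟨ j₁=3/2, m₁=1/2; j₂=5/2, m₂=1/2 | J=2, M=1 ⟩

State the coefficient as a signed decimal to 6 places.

triangle: 2!·1!·3!/7! = 12/5040
(j±m)!: 2!·1!·3!·2!·3!·1! = 144
prefactor² = (2J+1)·Δ·N² = 12/7
  k=0: +1/(0!·2!·1!·3!·0!·0!) = 1/12
  k=1: −1/(1!·1!·0!·2!·1!·1!) = -1/2
Σ = -5/12  ⇒  CG² = 12/7·(-5/12)² = 25/84
CG = −√(25/84) = -0.545545

-0.545545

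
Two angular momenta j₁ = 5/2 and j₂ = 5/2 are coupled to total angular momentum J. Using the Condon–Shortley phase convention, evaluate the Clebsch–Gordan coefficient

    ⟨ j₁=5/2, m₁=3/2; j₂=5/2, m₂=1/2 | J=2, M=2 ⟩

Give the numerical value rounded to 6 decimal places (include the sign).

−√(9/28) ≈ -0.566947

triangle: 3!*2!*2!/8! = 24/40320
(j±m)!: 4!*1!*3!*2!*4!*0! = 6912
prefactor² = (2J+1)*Δ*N² = 144/7
  k=1: −1/(1!*2!*0!*2!*2!*0!) = -1/8
Σ = -1/8  ⇒  CG² = 144/7*(-1/8)² = 9/28
CG = −√(9/28) = -0.566947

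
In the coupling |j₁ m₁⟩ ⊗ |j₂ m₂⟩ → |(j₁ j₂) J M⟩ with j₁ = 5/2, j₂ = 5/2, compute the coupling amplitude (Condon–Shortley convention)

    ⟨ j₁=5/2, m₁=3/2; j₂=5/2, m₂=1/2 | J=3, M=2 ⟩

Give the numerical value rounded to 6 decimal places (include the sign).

−√(1/12) = -0.288675

√[7·2!3!3!/9! · 4!1!3!2!5!1!] = √(48)
  +(−1)^0/∏(0,2,1,3,2,0)! = 1/24  (running 1/24)
  +(−1)^1/∏(1,1,0,2,3,1)! = -1/12  (running -1/24)
⟨..|..⟩ = √(48)·(-1/24) = -0.288675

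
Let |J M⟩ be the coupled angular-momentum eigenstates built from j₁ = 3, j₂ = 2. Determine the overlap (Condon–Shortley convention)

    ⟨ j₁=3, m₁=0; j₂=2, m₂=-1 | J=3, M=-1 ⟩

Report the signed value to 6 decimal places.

j₁+j₂−J=2  J+j₁−j₂=4  J−j₁+j₂=2  j₁+j₂+J+1=9
(j₁±m₁, j₂±m₂, J±M) = (3,3,1,3,2,4)
P² = 96/5
sum k=0..1:
  [0] +1/12 = 1/12
  [1] −1/8 = -1/8
S = -1/24
C² = P²·S² = 1/30 ; C = -0.182574

-0.182574  (= −√(1/30))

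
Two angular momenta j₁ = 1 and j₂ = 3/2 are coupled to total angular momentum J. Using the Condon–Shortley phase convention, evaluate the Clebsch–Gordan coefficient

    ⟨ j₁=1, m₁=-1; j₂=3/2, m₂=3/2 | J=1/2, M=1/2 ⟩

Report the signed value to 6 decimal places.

+0.707107

√[2·2!0!1!/4! · 0!2!3!0!1!0!] = √(2)
  +(−1)^2/∏(2,0,0,1,0,0)! = 1/2  (running 1/2)
⟨..|..⟩ = √(2)·(1/2) = +0.707107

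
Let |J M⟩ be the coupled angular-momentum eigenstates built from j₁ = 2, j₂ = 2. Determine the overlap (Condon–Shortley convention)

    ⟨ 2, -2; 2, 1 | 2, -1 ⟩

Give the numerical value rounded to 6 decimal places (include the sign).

+0.654654  (= +√(3/7))

j₁+j₂−J=2  J+j₁−j₂=2  J−j₁+j₂=2  j₁+j₂+J+1=7
(j₁±m₁, j₂±m₂, J±M) = (0,4,3,1,1,3)
P² = 48/7
sum k=2..2:
  [2] +1/4 = 1/4
S = 1/4
C² = P²·S² = 3/7 ; C = +0.654654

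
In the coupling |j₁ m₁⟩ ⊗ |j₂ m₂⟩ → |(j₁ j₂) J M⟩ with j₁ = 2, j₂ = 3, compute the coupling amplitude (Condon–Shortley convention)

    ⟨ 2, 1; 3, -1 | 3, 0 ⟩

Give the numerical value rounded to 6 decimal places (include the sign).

+√(1/30) ≈ +0.182574

√[7·2!2!4!/9! · 3!1!2!4!3!3!] = √(96/5)
  +(−1)^0/∏(0,2,1,2,1,2)! = 1/8  (running 1/8)
  +(−1)^1/∏(1,1,0,1,2,3)! = -1/12  (running 1/24)
⟨..|..⟩ = √(96/5)·(1/24) = +0.182574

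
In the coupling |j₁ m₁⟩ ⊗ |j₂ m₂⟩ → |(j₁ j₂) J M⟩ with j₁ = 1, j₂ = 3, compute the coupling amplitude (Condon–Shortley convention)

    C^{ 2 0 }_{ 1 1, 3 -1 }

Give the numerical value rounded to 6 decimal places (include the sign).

+√(2/7) ≈ +0.534522

j₁+j₂−J=2  J+j₁−j₂=0  J−j₁+j₂=4  j₁+j₂+J+1=7
(j₁±m₁, j₂±m₂, J±M) = (2,0,2,4,2,2)
P² = 128/7
sum k=0..0:
  [0] +1/8 = 1/8
S = 1/8
C² = P²·S² = 2/7 ; C = +0.534522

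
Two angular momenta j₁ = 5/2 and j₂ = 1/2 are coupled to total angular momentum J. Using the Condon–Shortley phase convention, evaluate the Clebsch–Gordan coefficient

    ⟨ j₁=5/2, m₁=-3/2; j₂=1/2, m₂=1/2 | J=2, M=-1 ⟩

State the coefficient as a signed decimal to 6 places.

triangle: 1!*4!*0!/6! = 24/720
(j±m)!: 1!*4!*1!*0!*1!*3! = 144
prefactor² = (2J+1)*Δ*N² = 24
  k=1: −1/(1!*0!*3!*0!*1!*0!) = -1/6
Σ = -1/6  ⇒  CG² = 24*(-1/6)² = 2/3
CG = −√(2/3) = -0.816497

-0.816497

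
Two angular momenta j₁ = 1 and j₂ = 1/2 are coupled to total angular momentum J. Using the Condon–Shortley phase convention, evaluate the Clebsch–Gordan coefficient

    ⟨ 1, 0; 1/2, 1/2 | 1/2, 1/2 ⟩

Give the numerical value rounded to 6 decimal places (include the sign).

−√(1/3) ≈ -0.577350

√[2·1!1!0!/3! · 1!1!1!0!1!0!] = √(1/3)
  +(−1)^1/∏(1,0,0,0,1,0)! = -1  (running -1)
⟨..|..⟩ = √(1/3)·(-1) = -0.577350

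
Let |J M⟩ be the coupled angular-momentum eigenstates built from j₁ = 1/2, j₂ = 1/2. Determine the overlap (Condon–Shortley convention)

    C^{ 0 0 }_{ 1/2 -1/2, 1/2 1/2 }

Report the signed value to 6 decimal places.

−√(1/2) ≈ -0.707107

√[1·1!0!0!/2! · 0!1!1!0!0!0!] = √(1/2)
  +(−1)^1/∏(1,0,0,0,0,0)! = -1  (running -1)
⟨..|..⟩ = √(1/2)·(-1) = -0.707107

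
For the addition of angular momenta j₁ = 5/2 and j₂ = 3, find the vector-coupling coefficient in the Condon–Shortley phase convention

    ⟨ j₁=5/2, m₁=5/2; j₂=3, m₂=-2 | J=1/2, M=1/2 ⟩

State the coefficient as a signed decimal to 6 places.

√[2·5!0!1!/7! · 5!0!1!5!1!0!] = √(4800/7)
  +(−1)^0/∏(0,5,0,1,0,0)! = 1/120  (running 1/120)
⟨..|..⟩ = √(4800/7)·(1/120) = +0.218218

+√(1/21) = +0.218218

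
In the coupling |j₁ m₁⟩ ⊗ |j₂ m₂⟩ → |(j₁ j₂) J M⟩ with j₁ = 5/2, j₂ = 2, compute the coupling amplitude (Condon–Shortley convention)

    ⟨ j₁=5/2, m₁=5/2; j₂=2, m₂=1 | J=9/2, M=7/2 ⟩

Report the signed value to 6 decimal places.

√[10·0!5!4!/10! · 5!0!3!1!8!1!] = √(230400)
  +(−1)^0/∏(0,0,0,3,5,1)! = 1/720  (running 1/720)
⟨..|..⟩ = √(230400)·(1/720) = +0.666667

+√(4/9) ≈ +0.666667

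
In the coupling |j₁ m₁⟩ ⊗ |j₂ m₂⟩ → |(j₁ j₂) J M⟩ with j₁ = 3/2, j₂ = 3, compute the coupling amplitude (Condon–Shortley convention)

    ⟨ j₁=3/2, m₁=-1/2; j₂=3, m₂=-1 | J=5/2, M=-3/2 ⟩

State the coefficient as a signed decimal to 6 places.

-0.591608  (= −√(7/20))

√[6·2!1!4!/8! · 1!2!2!4!1!4!] = √(576/35)
  +(−1)^1/∏(1,1,1,1,0,3)! = -1/6  (running -1/6)
  +(−1)^2/∏(2,0,0,0,1,4)! = 1/48  (running -7/48)
⟨..|..⟩ = √(576/35)·(-7/48) = -0.591608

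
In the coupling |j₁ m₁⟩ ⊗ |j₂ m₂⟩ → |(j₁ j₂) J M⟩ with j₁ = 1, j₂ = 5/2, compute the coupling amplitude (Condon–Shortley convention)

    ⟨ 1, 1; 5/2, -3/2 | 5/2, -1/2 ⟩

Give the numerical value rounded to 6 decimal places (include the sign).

+0.676123  (= +√(16/35))

j₁+j₂−J=1  J+j₁−j₂=1  J−j₁+j₂=4  j₁+j₂+J+1=7
(j₁±m₁, j₂±m₂, J±M) = (2,0,1,4,2,3)
P² = 576/35
sum k=0..0:
  [0] +1/6 = 1/6
S = 1/6
C² = P²·S² = 16/35 ; C = +0.676123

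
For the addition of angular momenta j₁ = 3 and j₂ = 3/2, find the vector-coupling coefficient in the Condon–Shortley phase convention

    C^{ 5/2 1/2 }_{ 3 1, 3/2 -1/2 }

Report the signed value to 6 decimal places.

j₁+j₂−J=2  J+j₁−j₂=4  J−j₁+j₂=1  j₁+j₂+J+1=8
(j₁±m₁, j₂±m₂, J±M) = (4,2,1,2,3,2)
P² = 288/35
sum k=0..1:
  [0] +1/8 = 1/8
  [1] −1/6 = -1/6
S = -1/24
C² = P²·S² = 1/70 ; C = -0.119523

−√(1/70) = -0.119523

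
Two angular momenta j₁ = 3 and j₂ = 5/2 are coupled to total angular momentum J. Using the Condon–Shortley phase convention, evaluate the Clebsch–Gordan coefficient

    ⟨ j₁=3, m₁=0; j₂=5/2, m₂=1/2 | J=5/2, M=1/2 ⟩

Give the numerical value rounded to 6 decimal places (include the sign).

triangle: 3!*3!*2!/9! = 72/362880
(j±m)!: 3!*3!*3!*2!*3!*2! = 5184
prefactor² = (2J+1)*Δ*N² = 216/35
  k=1: −1/(1!*2!*2!*2!*1!*0!) = -1/8
  k=2: +1/(2!*1!*1!*1!*2!*1!) = 1/4
  k=3: −1/(3!*0!*0!*0!*3!*2!) = -1/72
Σ = 1/9  ⇒  CG² = 216/35*1/9² = 8/105
CG = +√(8/105) = +0.276026

+√(8/105) = +0.276026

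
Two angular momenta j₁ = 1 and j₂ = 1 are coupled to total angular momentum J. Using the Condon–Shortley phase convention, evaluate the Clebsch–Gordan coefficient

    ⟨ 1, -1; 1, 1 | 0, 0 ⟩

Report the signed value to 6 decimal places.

+0.577350

triangle: 2!×0!×0!/3! = 2/6
(j±m)!: 0!×2!×2!×0!×0!×0! = 4
prefactor² = (2J+1)×Δ×N² = 4/3
  k=2: +1/(2!×0!×0!×0!×0!×0!) = 1/2
Σ = 1/2  ⇒  CG² = 4/3×1/2² = 1/3
CG = +√(1/3) = +0.577350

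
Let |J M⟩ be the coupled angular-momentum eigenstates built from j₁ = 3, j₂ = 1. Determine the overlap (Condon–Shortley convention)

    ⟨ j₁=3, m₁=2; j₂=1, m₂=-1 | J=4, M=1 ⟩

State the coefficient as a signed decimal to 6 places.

triangle: 0!·6!·2!/9! = 1440/362880
(j±m)!: 5!·1!·0!·2!·5!·3! = 172800
prefactor² = (2J+1)·Δ·N² = 43200/7
  k=0: +1/(0!·0!·1!·0!·5!·2!) = 1/240
Σ = 1/240  ⇒  CG² = 43200/7·1/240² = 3/28
CG = +√(3/28) = +0.327327

+0.327327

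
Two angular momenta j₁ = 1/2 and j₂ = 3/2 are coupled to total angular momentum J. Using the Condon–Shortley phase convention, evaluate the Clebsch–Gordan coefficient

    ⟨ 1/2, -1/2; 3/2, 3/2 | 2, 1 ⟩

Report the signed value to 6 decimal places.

√[5·0!1!3!/5! · 0!1!3!0!3!1!] = √(9)
  +(−1)^0/∏(0,0,1,3,0,0)! = 1/6  (running 1/6)
⟨..|..⟩ = √(9)·(1/6) = +0.500000

+0.500000  (= +√(1/4))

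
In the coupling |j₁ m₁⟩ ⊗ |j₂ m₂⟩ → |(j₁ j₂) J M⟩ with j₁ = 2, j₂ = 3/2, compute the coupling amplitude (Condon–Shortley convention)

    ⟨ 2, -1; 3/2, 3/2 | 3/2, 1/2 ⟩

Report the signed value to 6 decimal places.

j₁+j₂−J=2  J+j₁−j₂=2  J−j₁+j₂=1  j₁+j₂+J+1=6
(j₁±m₁, j₂±m₂, J±M) = (1,3,3,0,2,1)
P² = 8/5
sum k=2..2:
  [2] +1/2 = 1/2
S = 1/2
C² = P²·S² = 2/5 ; C = +0.632456

+√(2/5) = +0.632456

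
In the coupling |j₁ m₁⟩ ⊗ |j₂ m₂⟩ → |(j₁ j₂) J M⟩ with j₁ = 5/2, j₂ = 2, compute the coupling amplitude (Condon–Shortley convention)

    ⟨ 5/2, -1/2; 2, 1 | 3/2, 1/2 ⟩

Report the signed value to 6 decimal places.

+0.487950  (= +√(5/21))

triangle: 3!·2!·1!/7! = 12/5040
(j±m)!: 2!·3!·3!·1!·2!·1! = 144
prefactor² = (2J+1)·Δ·N² = 48/35
  k=2: +1/(2!·1!·1!·1!·1!·0!) = 1/2
  k=3: −1/(3!·0!·0!·0!·2!·1!) = -1/12
Σ = 5/12  ⇒  CG² = 48/35·5/12² = 5/21
CG = +√(5/21) = +0.487950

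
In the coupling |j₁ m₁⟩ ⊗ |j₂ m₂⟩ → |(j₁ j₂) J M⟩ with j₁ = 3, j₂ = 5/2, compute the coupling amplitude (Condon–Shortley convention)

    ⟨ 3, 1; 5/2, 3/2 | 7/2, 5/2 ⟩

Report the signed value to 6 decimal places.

j₁+j₂−J=2  J+j₁−j₂=4  J−j₁+j₂=3  j₁+j₂+J+1=10
(j₁±m₁, j₂±m₂, J±M) = (4,2,4,1,6,1)
P² = 18432/35
sum k=1..2:
  [1] −1/36 = -1/36
  [2] +1/96 = 1/96
S = -5/288
C² = P²·S² = 10/63 ; C = -0.398410

−√(10/63) ≈ -0.398410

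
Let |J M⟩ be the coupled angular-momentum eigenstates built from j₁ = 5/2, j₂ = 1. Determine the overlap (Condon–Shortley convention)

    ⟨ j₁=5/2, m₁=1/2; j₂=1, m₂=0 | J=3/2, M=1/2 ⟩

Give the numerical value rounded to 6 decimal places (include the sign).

−√(2/5) = -0.632456

j₁+j₂−J=2  J+j₁−j₂=3  J−j₁+j₂=0  j₁+j₂+J+1=6
(j₁±m₁, j₂±m₂, J±M) = (3,2,1,1,2,1)
P² = 8/5
sum k=1..1:
  [1] −1/2 = -1/2
S = -1/2
C² = P²·S² = 2/5 ; C = -0.632456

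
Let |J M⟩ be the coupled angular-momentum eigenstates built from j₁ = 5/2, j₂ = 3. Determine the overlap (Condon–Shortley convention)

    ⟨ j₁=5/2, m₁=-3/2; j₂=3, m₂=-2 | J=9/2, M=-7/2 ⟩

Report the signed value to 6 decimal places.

+0.100504

√[10·1!4!5!/11! · 1!4!1!5!1!8!] = √(921600/11)
  +(−1)^0/∏(0,1,4,1,0,4)! = 1/576  (running 1/576)
  +(−1)^1/∏(1,0,3,0,1,5)! = -1/720  (running 1/2880)
⟨..|..⟩ = √(921600/11)·(1/2880) = +0.100504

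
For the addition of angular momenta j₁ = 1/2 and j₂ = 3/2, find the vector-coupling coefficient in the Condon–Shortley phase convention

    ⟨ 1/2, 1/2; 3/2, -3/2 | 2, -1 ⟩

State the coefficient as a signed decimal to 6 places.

+√(1/4) = +0.500000

triangle: 0!·1!·3!/5! = 6/120
(j±m)!: 1!·0!·0!·3!·1!·3! = 36
prefactor² = (2J+1)·Δ·N² = 9
  k=0: +1/(0!·0!·0!·0!·1!·3!) = 1/6
Σ = 1/6  ⇒  CG² = 9·1/6² = 1/4
CG = +√(1/4) = +0.500000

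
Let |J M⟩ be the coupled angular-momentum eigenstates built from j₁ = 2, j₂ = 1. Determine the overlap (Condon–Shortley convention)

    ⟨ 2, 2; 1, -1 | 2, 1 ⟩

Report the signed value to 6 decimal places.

triangle: 1!×3!×1!/6! = 6/720
(j±m)!: 4!×0!×0!×2!×3!×1! = 288
prefactor² = (2J+1)×Δ×N² = 12
  k=0: +1/(0!×1!×0!×0!×3!×1!) = 1/6
Σ = 1/6  ⇒  CG² = 12×1/6² = 1/3
CG = +√(1/3) = +0.577350

+0.577350  (= +√(1/3))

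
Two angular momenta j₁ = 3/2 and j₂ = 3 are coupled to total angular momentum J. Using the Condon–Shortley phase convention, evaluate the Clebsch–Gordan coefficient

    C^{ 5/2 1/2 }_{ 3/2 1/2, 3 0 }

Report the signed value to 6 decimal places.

√[6·2!1!4!/8! · 2!1!3!3!3!2!] = √(216/35)
  +(−1)^0/∏(0,2,1,3,0,1)! = 1/12  (running 1/12)
  +(−1)^1/∏(1,1,0,2,1,2)! = -1/4  (running -1/6)
⟨..|..⟩ = √(216/35)·(-1/6) = -0.414039

-0.414039  (= −√(6/35))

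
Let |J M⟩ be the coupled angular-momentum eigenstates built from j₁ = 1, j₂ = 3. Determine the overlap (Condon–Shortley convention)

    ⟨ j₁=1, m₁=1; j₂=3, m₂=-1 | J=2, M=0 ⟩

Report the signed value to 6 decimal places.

+√(2/7) ≈ +0.534522

√[5·2!0!4!/7! · 2!0!2!4!2!2!] = √(128/7)
  +(−1)^0/∏(0,2,0,2,0,2)! = 1/8  (running 1/8)
⟨..|..⟩ = √(128/7)·(1/8) = +0.534522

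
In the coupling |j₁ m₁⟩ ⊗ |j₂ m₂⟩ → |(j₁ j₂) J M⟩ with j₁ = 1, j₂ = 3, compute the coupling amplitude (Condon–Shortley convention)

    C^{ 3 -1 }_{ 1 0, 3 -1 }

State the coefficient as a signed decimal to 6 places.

+0.288675

triangle: 1!*1!*5!/8! = 120/40320
(j±m)!: 1!*1!*2!*4!*2!*4! = 2304
prefactor² = (2J+1)*Δ*N² = 48
  k=0: +1/(0!*1!*1!*2!*0!*3!) = 1/12
  k=1: −1/(1!*0!*0!*1!*1!*4!) = -1/24
Σ = 1/24  ⇒  CG² = 48*1/24² = 1/12
CG = +√(1/12) = +0.288675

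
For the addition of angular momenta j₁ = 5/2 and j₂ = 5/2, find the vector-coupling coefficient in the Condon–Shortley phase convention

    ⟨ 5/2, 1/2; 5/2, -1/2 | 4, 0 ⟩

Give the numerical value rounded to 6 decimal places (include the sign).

+0.377964  (= +√(1/7))

triangle: 1!×4!×4!/10! = 576/3628800
(j±m)!: 3!×2!×2!×3!×4!×4! = 82944
prefactor² = (2J+1)×Δ×N² = 20736/175
  k=0: +1/(0!×1!×2!×2!×2!×2!) = 1/16
  k=1: −1/(1!×0!×1!×1!×3!×3!) = -1/36
Σ = 5/144  ⇒  CG² = 20736/175×5/144² = 1/7
CG = +√(1/7) = +0.377964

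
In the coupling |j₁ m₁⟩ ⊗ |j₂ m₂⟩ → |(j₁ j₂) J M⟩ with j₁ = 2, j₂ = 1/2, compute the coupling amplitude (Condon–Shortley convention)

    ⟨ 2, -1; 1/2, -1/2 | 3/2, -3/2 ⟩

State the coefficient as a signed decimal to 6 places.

+0.447214

triangle: 1!×3!×0!/5! = 6/120
(j±m)!: 1!×3!×0!×1!×0!×3! = 36
prefactor² = (2J+1)×Δ×N² = 36/5
  k=0: +1/(0!×1!×3!×0!×0!×0!) = 1/6
Σ = 1/6  ⇒  CG² = 36/5×1/6² = 1/5
CG = +√(1/5) = +0.447214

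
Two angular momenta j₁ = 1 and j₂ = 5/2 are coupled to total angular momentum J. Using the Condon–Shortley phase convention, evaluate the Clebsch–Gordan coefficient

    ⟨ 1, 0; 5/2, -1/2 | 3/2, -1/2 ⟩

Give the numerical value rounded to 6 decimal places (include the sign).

√[4·2!0!3!/6! · 1!1!2!3!1!2!] = √(8/5)
  +(−1)^1/∏(1,1,0,1,0,2)! = -1/2  (running -1/2)
⟨..|..⟩ = √(8/5)·(-1/2) = -0.632456

-0.632456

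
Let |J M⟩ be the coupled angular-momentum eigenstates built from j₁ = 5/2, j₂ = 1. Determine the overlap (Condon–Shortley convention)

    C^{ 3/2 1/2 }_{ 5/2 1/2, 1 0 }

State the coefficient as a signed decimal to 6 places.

j₁+j₂−J=2  J+j₁−j₂=3  J−j₁+j₂=0  j₁+j₂+J+1=6
(j₁±m₁, j₂±m₂, J±M) = (3,2,1,1,2,1)
P² = 8/5
sum k=1..1:
  [1] −1/2 = -1/2
S = -1/2
C² = P²·S² = 2/5 ; C = -0.632456

−√(2/5) ≈ -0.632456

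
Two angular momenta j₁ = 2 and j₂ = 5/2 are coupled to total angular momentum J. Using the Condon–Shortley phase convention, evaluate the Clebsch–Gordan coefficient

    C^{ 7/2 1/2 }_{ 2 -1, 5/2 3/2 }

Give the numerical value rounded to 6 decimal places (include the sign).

-0.619780  (= −√(121/315))

j₁+j₂−J=1  J+j₁−j₂=3  J−j₁+j₂=4  j₁+j₂+J+1=9
(j₁±m₁, j₂±m₂, J±M) = (1,3,4,1,4,3)
P² = 2304/35
sum k=0..1:
  [0] +1/144 = 1/144
  [1] −1/12 = -1/12
S = -11/144
C² = P²·S² = 121/315 ; C = -0.619780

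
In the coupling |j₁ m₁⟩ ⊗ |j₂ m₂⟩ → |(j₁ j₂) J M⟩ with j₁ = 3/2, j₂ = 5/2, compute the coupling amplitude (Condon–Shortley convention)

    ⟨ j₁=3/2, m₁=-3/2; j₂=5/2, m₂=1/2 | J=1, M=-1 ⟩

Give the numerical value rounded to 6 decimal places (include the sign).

-0.223607

j₁+j₂−J=3  J+j₁−j₂=0  J−j₁+j₂=2  j₁+j₂+J+1=6
(j₁±m₁, j₂±m₂, J±M) = (0,3,3,2,0,2)
P² = 36/5
sum k=3..3:
  [3] −1/12 = -1/12
S = -1/12
C² = P²·S² = 1/20 ; C = -0.223607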